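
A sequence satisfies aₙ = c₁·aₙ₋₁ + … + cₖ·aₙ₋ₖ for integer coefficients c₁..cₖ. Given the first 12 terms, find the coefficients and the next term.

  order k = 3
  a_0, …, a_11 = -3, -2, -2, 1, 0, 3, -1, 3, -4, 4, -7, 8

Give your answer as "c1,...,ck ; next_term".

  a_3 = 0·-2 + 1·-2 + -1·-3 = 1
  a_4 = 0·1 + 1·-2 + -1·-2 = 0
  a_5 = 0·0 + 1·1 + -1·-2 = 3
  a_6 = 0·3 + 1·0 + -1·1 = -1
  a_7 = 0·-1 + 1·3 + -1·0 = 3
  a_8 = 0·3 + 1·-1 + -1·3 = -4
  a_9 = 0·-4 + 1·3 + -1·-1 = 4
  a_10 = 0·4 + 1·-4 + -1·3 = -7
  a_11 = 0·-7 + 1·4 + -1·-4 = 8
  a_12 = 0·8 + 1·-7 + -1·4 = -11

0,1,-1 ; -11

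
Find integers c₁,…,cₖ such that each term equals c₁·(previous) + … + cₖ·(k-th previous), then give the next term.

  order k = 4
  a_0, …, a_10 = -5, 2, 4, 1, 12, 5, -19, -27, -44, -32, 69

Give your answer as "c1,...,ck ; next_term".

  a_4 = 1·1 + -1·4 + 0·2 + -3·-5 = 12
  a_5 = 1·12 + -1·1 + 0·4 + -3·2 = 5
  a_6 = 1·5 + -1·12 + 0·1 + -3·4 = -19
  a_7 = 1·-19 + -1·5 + 0·12 + -3·1 = -27
  a_8 = 1·-27 + -1·-19 + 0·5 + -3·12 = -44
  a_9 = 1·-44 + -1·-27 + 0·-19 + -3·5 = -32
  a_10 = 1·-32 + -1·-44 + 0·-27 + -3·-19 = 69
  a_11 = 1·69 + -1·-32 + 0·-44 + -3·-27 = 182

1,-1,0,-3 ; 182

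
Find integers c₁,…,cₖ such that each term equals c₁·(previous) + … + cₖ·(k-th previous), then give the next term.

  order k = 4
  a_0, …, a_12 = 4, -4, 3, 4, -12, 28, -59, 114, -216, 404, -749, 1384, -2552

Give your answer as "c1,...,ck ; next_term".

  a_4 = -2·4 + 0·3 + 0·-4 + -1·4 = -12
  a_5 = -2·-12 + 0·4 + 0·3 + -1·-4 = 28
  a_6 = -2·28 + 0·-12 + 0·4 + -1·3 = -59
  a_7 = -2·-59 + 0·28 + 0·-12 + -1·4 = 114
  a_8 = -2·114 + 0·-59 + 0·28 + -1·-12 = -216
  a_9 = -2·-216 + 0·114 + 0·-59 + -1·28 = 404
  a_10 = -2·404 + 0·-216 + 0·114 + -1·-59 = -749
  a_11 = -2·-749 + 0·404 + 0·-216 + -1·114 = 1384
  a_12 = -2·1384 + 0·-749 + 0·404 + -1·-216 = -2552
  a_13 = -2·-2552 + 0·1384 + 0·-749 + -1·404 = 4700

-2,0,0,-1 ; 4700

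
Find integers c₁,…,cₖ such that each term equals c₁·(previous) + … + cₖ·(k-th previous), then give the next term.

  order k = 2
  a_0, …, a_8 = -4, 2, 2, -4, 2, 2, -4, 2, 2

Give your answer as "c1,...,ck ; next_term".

  a_2 = -1·2 + -1·-4 = 2
  a_3 = -1·2 + -1·2 = -4
  a_4 = -1·-4 + -1·2 = 2
  a_5 = -1·2 + -1·-4 = 2
  a_6 = -1·2 + -1·2 = -4
  a_7 = -1·-4 + -1·2 = 2
  a_8 = -1·2 + -1·-4 = 2
  a_9 = -1·2 + -1·2 = -4

-1,-1 ; -4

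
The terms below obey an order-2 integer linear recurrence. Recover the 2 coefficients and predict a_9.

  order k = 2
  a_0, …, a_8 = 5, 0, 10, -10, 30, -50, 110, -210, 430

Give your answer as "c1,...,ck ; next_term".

-1,2 ; -850

  a_2 = -1·0 + 2·5 = 10
  a_3 = -1·10 + 2·0 = -10
  a_4 = -1·-10 + 2·10 = 30
  a_5 = -1·30 + 2·-10 = -50
  a_6 = -1·-50 + 2·30 = 110
  a_7 = -1·110 + 2·-50 = -210
  a_8 = -1·-210 + 2·110 = 430
  a_9 = -1·430 + 2·-210 = -850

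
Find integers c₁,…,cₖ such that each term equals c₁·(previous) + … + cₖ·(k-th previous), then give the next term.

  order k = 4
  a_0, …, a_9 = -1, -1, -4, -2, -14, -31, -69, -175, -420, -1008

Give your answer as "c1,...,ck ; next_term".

1,2,3,1 ; -2442

  a_4 = 1·-2 + 2·-4 + 3·-1 + 1·-1 = -14
  a_5 = 1·-14 + 2·-2 + 3·-4 + 1·-1 = -31
  a_6 = 1·-31 + 2·-14 + 3·-2 + 1·-4 = -69
  a_7 = 1·-69 + 2·-31 + 3·-14 + 1·-2 = -175
  a_8 = 1·-175 + 2·-69 + 3·-31 + 1·-14 = -420
  a_9 = 1·-420 + 2·-175 + 3·-69 + 1·-31 = -1008
  a_10 = 1·-1008 + 2·-420 + 3·-175 + 1·-69 = -2442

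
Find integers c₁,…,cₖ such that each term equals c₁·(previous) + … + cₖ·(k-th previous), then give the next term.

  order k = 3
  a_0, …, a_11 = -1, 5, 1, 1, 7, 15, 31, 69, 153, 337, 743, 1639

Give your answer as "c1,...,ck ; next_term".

  a_3 = 2·1 + 0·5 + 1·-1 = 1
  a_4 = 2·1 + 0·1 + 1·5 = 7
  a_5 = 2·7 + 0·1 + 1·1 = 15
  a_6 = 2·15 + 0·7 + 1·1 = 31
  a_7 = 2·31 + 0·15 + 1·7 = 69
  a_8 = 2·69 + 0·31 + 1·15 = 153
  a_9 = 2·153 + 0·69 + 1·31 = 337
  a_10 = 2·337 + 0·153 + 1·69 = 743
  a_11 = 2·743 + 0·337 + 1·153 = 1639
  a_12 = 2·1639 + 0·743 + 1·337 = 3615

2,0,1 ; 3615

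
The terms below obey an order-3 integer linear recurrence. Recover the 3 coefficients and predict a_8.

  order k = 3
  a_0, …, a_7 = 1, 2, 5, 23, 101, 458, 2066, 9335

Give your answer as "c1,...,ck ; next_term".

4,3,-3 ; 42164

  a_3 = 4·5 + 3·2 + -3·1 = 23
  a_4 = 4·23 + 3·5 + -3·2 = 101
  a_5 = 4·101 + 3·23 + -3·5 = 458
  a_6 = 4·458 + 3·101 + -3·23 = 2066
  a_7 = 4·2066 + 3·458 + -3·101 = 9335
  a_8 = 4·9335 + 3·2066 + -3·458 = 42164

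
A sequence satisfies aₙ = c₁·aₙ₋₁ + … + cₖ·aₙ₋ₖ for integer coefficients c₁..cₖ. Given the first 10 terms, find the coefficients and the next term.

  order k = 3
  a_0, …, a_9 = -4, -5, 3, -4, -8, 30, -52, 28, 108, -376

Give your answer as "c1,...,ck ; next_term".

  a_3 = -2·3 + -2·-5 + 2·-4 = -4
  a_4 = -2·-4 + -2·3 + 2·-5 = -8
  a_5 = -2·-8 + -2·-4 + 2·3 = 30
  a_6 = -2·30 + -2·-8 + 2·-4 = -52
  a_7 = -2·-52 + -2·30 + 2·-8 = 28
  a_8 = -2·28 + -2·-52 + 2·30 = 108
  a_9 = -2·108 + -2·28 + 2·-52 = -376
  a_10 = -2·-376 + -2·108 + 2·28 = 592

-2,-2,2 ; 592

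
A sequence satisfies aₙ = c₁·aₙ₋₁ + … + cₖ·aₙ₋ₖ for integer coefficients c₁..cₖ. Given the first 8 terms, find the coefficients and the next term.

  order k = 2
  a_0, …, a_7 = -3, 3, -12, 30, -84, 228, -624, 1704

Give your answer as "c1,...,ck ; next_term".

-2,2 ; -4656

  a_2 = -2·3 + 2·-3 = -12
  a_3 = -2·-12 + 2·3 = 30
  a_4 = -2·30 + 2·-12 = -84
  a_5 = -2·-84 + 2·30 = 228
  a_6 = -2·228 + 2·-84 = -624
  a_7 = -2·-624 + 2·228 = 1704
  a_8 = -2·1704 + 2·-624 = -4656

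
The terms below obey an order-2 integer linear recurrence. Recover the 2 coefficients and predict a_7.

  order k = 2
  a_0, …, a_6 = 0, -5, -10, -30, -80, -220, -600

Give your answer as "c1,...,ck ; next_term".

  a_2 = 2·-5 + 2·0 = -10
  a_3 = 2·-10 + 2·-5 = -30
  a_4 = 2·-30 + 2·-10 = -80
  a_5 = 2·-80 + 2·-30 = -220
  a_6 = 2·-220 + 2·-80 = -600
  a_7 = 2·-600 + 2·-220 = -1640

2,2 ; -1640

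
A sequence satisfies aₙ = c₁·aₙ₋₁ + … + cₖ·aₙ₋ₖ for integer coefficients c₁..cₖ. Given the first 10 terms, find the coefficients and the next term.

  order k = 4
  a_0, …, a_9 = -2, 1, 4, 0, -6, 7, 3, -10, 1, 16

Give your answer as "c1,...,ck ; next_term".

-1,-1,0,1 ; -14

  a_4 = -1·0 + -1·4 + 0·1 + 1·-2 = -6
  a_5 = -1·-6 + -1·0 + 0·4 + 1·1 = 7
  a_6 = -1·7 + -1·-6 + 0·0 + 1·4 = 3
  a_7 = -1·3 + -1·7 + 0·-6 + 1·0 = -10
  a_8 = -1·-10 + -1·3 + 0·7 + 1·-6 = 1
  a_9 = -1·1 + -1·-10 + 0·3 + 1·7 = 16
  a_10 = -1·16 + -1·1 + 0·-10 + 1·3 = -14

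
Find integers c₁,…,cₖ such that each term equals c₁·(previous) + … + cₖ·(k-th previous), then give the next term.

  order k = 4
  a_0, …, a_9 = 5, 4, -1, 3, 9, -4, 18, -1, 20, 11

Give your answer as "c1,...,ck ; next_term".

-1,1,2,1 ; 25

  a_4 = -1·3 + 1·-1 + 2·4 + 1·5 = 9
  a_5 = -1·9 + 1·3 + 2·-1 + 1·4 = -4
  a_6 = -1·-4 + 1·9 + 2·3 + 1·-1 = 18
  a_7 = -1·18 + 1·-4 + 2·9 + 1·3 = -1
  a_8 = -1·-1 + 1·18 + 2·-4 + 1·9 = 20
  a_9 = -1·20 + 1·-1 + 2·18 + 1·-4 = 11
  a_10 = -1·11 + 1·20 + 2·-1 + 1·18 = 25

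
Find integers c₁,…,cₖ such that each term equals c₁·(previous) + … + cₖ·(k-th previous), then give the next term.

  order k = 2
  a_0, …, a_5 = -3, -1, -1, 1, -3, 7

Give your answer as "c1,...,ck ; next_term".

  a_2 = -2·-1 + 1·-3 = -1
  a_3 = -2·-1 + 1·-1 = 1
  a_4 = -2·1 + 1·-1 = -3
  a_5 = -2·-3 + 1·1 = 7
  a_6 = -2·7 + 1·-3 = -17

-2,1 ; -17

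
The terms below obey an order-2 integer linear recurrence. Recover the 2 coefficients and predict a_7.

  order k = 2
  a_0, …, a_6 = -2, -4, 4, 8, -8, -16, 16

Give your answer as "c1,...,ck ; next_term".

  a_2 = 0·-4 + -2·-2 = 4
  a_3 = 0·4 + -2·-4 = 8
  a_4 = 0·8 + -2·4 = -8
  a_5 = 0·-8 + -2·8 = -16
  a_6 = 0·-16 + -2·-8 = 16
  a_7 = 0·16 + -2·-16 = 32

0,-2 ; 32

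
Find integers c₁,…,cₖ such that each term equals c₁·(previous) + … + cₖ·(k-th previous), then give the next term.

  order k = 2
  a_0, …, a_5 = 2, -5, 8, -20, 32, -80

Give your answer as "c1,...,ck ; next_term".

  a_2 = 0·-5 + 4·2 = 8
  a_3 = 0·8 + 4·-5 = -20
  a_4 = 0·-20 + 4·8 = 32
  a_5 = 0·32 + 4·-20 = -80
  a_6 = 0·-80 + 4·32 = 128

0,4 ; 128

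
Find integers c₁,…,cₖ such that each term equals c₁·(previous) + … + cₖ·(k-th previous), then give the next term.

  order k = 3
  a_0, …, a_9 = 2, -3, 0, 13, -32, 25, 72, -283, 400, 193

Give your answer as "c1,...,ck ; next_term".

  a_3 = -2·0 + -3·-3 + 2·2 = 13
  a_4 = -2·13 + -3·0 + 2·-3 = -32
  a_5 = -2·-32 + -3·13 + 2·0 = 25
  a_6 = -2·25 + -3·-32 + 2·13 = 72
  a_7 = -2·72 + -3·25 + 2·-32 = -283
  a_8 = -2·-283 + -3·72 + 2·25 = 400
  a_9 = -2·400 + -3·-283 + 2·72 = 193
  a_10 = -2·193 + -3·400 + 2·-283 = -2152

-2,-3,2 ; -2152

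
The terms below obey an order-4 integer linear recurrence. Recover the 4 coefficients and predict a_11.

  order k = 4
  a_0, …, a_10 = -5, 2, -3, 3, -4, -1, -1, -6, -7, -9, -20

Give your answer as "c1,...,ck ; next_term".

  a_4 = 0·3 + 1·-3 + 2·2 + 1·-5 = -4
  a_5 = 0·-4 + 1·3 + 2·-3 + 1·2 = -1
  a_6 = 0·-1 + 1·-4 + 2·3 + 1·-3 = -1
  a_7 = 0·-1 + 1·-1 + 2·-4 + 1·3 = -6
  a_8 = 0·-6 + 1·-1 + 2·-1 + 1·-4 = -7
  a_9 = 0·-7 + 1·-6 + 2·-1 + 1·-1 = -9
  a_10 = 0·-9 + 1·-7 + 2·-6 + 1·-1 = -20
  a_11 = 0·-20 + 1·-9 + 2·-7 + 1·-6 = -29

0,1,2,1 ; -29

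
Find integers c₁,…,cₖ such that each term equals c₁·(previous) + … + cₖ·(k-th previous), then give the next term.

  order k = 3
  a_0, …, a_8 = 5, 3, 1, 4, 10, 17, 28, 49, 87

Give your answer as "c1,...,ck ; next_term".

  a_3 = 2·1 + -1·3 + 1·5 = 4
  a_4 = 2·4 + -1·1 + 1·3 = 10
  a_5 = 2·10 + -1·4 + 1·1 = 17
  a_6 = 2·17 + -1·10 + 1·4 = 28
  a_7 = 2·28 + -1·17 + 1·10 = 49
  a_8 = 2·49 + -1·28 + 1·17 = 87
  a_9 = 2·87 + -1·49 + 1·28 = 153

2,-1,1 ; 153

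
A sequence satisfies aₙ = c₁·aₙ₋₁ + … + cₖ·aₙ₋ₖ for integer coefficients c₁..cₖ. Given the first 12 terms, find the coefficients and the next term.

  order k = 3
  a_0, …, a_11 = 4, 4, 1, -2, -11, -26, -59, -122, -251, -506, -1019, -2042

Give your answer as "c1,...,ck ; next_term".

  a_3 = 2·1 + 1·4 + -2·4 = -2
  a_4 = 2·-2 + 1·1 + -2·4 = -11
  a_5 = 2·-11 + 1·-2 + -2·1 = -26
  a_6 = 2·-26 + 1·-11 + -2·-2 = -59
  a_7 = 2·-59 + 1·-26 + -2·-11 = -122
  a_8 = 2·-122 + 1·-59 + -2·-26 = -251
  a_9 = 2·-251 + 1·-122 + -2·-59 = -506
  a_10 = 2·-506 + 1·-251 + -2·-122 = -1019
  a_11 = 2·-1019 + 1·-506 + -2·-251 = -2042
  a_12 = 2·-2042 + 1·-1019 + -2·-506 = -4091

2,1,-2 ; -4091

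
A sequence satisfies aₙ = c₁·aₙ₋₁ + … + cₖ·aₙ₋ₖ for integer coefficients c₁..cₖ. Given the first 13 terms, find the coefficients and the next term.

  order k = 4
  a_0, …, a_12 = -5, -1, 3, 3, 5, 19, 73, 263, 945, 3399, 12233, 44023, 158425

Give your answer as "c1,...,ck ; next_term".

  a_4 = 3·3 + 2·3 + 0·-1 + 2·-5 = 5
  a_5 = 3·5 + 2·3 + 0·3 + 2·-1 = 19
  a_6 = 3·19 + 2·5 + 0·3 + 2·3 = 73
  a_7 = 3·73 + 2·19 + 0·5 + 2·3 = 263
  a_8 = 3·263 + 2·73 + 0·19 + 2·5 = 945
  a_9 = 3·945 + 2·263 + 0·73 + 2·19 = 3399
  a_10 = 3·3399 + 2·945 + 0·263 + 2·73 = 12233
  a_11 = 3·12233 + 2·3399 + 0·945 + 2·263 = 44023
  a_12 = 3·44023 + 2·12233 + 0·3399 + 2·945 = 158425
  a_13 = 3·158425 + 2·44023 + 0·12233 + 2·3399 = 570119

3,2,0,2 ; 570119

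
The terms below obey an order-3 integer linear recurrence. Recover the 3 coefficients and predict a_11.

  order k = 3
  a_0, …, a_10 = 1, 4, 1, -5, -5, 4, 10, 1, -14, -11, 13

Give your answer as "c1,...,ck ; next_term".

0,-1,-1 ; 25

  a_3 = 0·1 + -1·4 + -1·1 = -5
  a_4 = 0·-5 + -1·1 + -1·4 = -5
  a_5 = 0·-5 + -1·-5 + -1·1 = 4
  a_6 = 0·4 + -1·-5 + -1·-5 = 10
  a_7 = 0·10 + -1·4 + -1·-5 = 1
  a_8 = 0·1 + -1·10 + -1·4 = -14
  a_9 = 0·-14 + -1·1 + -1·10 = -11
  a_10 = 0·-11 + -1·-14 + -1·1 = 13
  a_11 = 0·13 + -1·-11 + -1·-14 = 25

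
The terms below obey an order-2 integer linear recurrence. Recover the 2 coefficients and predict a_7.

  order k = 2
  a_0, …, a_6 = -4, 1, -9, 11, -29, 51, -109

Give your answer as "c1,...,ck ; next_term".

  a_2 = -1·1 + 2·-4 = -9
  a_3 = -1·-9 + 2·1 = 11
  a_4 = -1·11 + 2·-9 = -29
  a_5 = -1·-29 + 2·11 = 51
  a_6 = -1·51 + 2·-29 = -109
  a_7 = -1·-109 + 2·51 = 211

-1,2 ; 211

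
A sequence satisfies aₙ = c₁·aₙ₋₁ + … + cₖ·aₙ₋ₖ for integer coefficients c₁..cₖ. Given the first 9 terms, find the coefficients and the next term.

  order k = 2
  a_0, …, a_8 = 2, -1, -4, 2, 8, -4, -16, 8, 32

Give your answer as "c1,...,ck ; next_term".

  a_2 = 0·-1 + -2·2 = -4
  a_3 = 0·-4 + -2·-1 = 2
  a_4 = 0·2 + -2·-4 = 8
  a_5 = 0·8 + -2·2 = -4
  a_6 = 0·-4 + -2·8 = -16
  a_7 = 0·-16 + -2·-4 = 8
  a_8 = 0·8 + -2·-16 = 32
  a_9 = 0·32 + -2·8 = -16

0,-2 ; -16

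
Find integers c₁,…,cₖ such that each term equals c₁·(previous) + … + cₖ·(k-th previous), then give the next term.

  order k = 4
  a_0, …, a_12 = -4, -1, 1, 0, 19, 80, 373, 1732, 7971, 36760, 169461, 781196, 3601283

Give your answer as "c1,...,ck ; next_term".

4,3,0,-4 ; 16601680

  a_4 = 4·0 + 3·1 + 0·-1 + -4·-4 = 19
  a_5 = 4·19 + 3·0 + 0·1 + -4·-1 = 80
  a_6 = 4·80 + 3·19 + 0·0 + -4·1 = 373
  a_7 = 4·373 + 3·80 + 0·19 + -4·0 = 1732
  a_8 = 4·1732 + 3·373 + 0·80 + -4·19 = 7971
  a_9 = 4·7971 + 3·1732 + 0·373 + -4·80 = 36760
  a_10 = 4·36760 + 3·7971 + 0·1732 + -4·373 = 169461
  a_11 = 4·169461 + 3·36760 + 0·7971 + -4·1732 = 781196
  a_12 = 4·781196 + 3·169461 + 0·36760 + -4·7971 = 3601283
  a_13 = 4·3601283 + 3·781196 + 0·169461 + -4·36760 = 16601680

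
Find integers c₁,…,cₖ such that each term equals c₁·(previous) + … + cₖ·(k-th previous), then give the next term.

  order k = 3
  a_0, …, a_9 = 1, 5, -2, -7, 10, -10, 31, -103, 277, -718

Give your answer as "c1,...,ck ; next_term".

  a_3 = -3·-2 + -2·5 + -3·1 = -7
  a_4 = -3·-7 + -2·-2 + -3·5 = 10
  a_5 = -3·10 + -2·-7 + -3·-2 = -10
  a_6 = -3·-10 + -2·10 + -3·-7 = 31
  a_7 = -3·31 + -2·-10 + -3·10 = -103
  a_8 = -3·-103 + -2·31 + -3·-10 = 277
  a_9 = -3·277 + -2·-103 + -3·31 = -718
  a_10 = -3·-718 + -2·277 + -3·-103 = 1909

-3,-2,-3 ; 1909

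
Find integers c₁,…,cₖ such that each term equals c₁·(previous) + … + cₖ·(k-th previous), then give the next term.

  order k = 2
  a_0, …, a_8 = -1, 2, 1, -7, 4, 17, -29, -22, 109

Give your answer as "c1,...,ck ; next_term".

-1,-3 ; -43

  a_2 = -1·2 + -3·-1 = 1
  a_3 = -1·1 + -3·2 = -7
  a_4 = -1·-7 + -3·1 = 4
  a_5 = -1·4 + -3·-7 = 17
  a_6 = -1·17 + -3·4 = -29
  a_7 = -1·-29 + -3·17 = -22
  a_8 = -1·-22 + -3·-29 = 109
  a_9 = -1·109 + -3·-22 = -43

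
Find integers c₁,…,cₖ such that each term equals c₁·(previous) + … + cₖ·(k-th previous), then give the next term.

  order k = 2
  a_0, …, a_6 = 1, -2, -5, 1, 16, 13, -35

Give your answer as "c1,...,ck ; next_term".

  a_2 = 1·-2 + -3·1 = -5
  a_3 = 1·-5 + -3·-2 = 1
  a_4 = 1·1 + -3·-5 = 16
  a_5 = 1·16 + -3·1 = 13
  a_6 = 1·13 + -3·16 = -35
  a_7 = 1·-35 + -3·13 = -74

1,-3 ; -74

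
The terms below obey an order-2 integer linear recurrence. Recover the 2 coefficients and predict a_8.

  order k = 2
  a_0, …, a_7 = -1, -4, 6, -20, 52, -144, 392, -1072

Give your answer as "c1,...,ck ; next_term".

  a_2 = -2·-4 + 2·-1 = 6
  a_3 = -2·6 + 2·-4 = -20
  a_4 = -2·-20 + 2·6 = 52
  a_5 = -2·52 + 2·-20 = -144
  a_6 = -2·-144 + 2·52 = 392
  a_7 = -2·392 + 2·-144 = -1072
  a_8 = -2·-1072 + 2·392 = 2928

-2,2 ; 2928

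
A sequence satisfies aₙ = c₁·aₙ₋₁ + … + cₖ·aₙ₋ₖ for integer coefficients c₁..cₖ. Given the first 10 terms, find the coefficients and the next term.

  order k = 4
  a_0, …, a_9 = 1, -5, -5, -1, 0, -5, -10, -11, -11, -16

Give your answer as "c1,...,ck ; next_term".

  a_4 = 1·-1 + 0·-5 + 0·-5 + 1·1 = 0
  a_5 = 1·0 + 0·-1 + 0·-5 + 1·-5 = -5
  a_6 = 1·-5 + 0·0 + 0·-1 + 1·-5 = -10
  a_7 = 1·-10 + 0·-5 + 0·0 + 1·-1 = -11
  a_8 = 1·-11 + 0·-10 + 0·-5 + 1·0 = -11
  a_9 = 1·-11 + 0·-11 + 0·-10 + 1·-5 = -16
  a_10 = 1·-16 + 0·-11 + 0·-11 + 1·-10 = -26

1,0,0,1 ; -26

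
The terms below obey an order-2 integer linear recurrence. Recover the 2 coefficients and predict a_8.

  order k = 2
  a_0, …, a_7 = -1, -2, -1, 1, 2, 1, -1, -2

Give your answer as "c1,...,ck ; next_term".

  a_2 = 1·-2 + -1·-1 = -1
  a_3 = 1·-1 + -1·-2 = 1
  a_4 = 1·1 + -1·-1 = 2
  a_5 = 1·2 + -1·1 = 1
  a_6 = 1·1 + -1·2 = -1
  a_7 = 1·-1 + -1·1 = -2
  a_8 = 1·-2 + -1·-1 = -1

1,-1 ; -1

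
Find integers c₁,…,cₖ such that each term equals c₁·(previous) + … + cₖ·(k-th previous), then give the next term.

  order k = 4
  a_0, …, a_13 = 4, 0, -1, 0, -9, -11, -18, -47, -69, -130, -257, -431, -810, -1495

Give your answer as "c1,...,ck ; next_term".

  a_4 = 1·0 + 1·-1 + 2·0 + -2·4 = -9
  a_5 = 1·-9 + 1·0 + 2·-1 + -2·0 = -11
  a_6 = 1·-11 + 1·-9 + 2·0 + -2·-1 = -18
  a_7 = 1·-18 + 1·-11 + 2·-9 + -2·0 = -47
  a_8 = 1·-47 + 1·-18 + 2·-11 + -2·-9 = -69
  a_9 = 1·-69 + 1·-47 + 2·-18 + -2·-11 = -130
  a_10 = 1·-130 + 1·-69 + 2·-47 + -2·-18 = -257
  a_11 = 1·-257 + 1·-130 + 2·-69 + -2·-47 = -431
  a_12 = 1·-431 + 1·-257 + 2·-130 + -2·-69 = -810
  a_13 = 1·-810 + 1·-431 + 2·-257 + -2·-130 = -1495
  a_14 = 1·-1495 + 1·-810 + 2·-431 + -2·-257 = -2653

1,1,2,-2 ; -2653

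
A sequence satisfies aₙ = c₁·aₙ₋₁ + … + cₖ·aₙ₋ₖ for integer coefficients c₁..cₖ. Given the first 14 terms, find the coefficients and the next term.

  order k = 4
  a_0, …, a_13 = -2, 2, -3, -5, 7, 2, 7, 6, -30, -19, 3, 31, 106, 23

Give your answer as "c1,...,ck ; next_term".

  a_4 = 0·-5 + -1·-3 + -1·2 + -3·-2 = 7
  a_5 = 0·7 + -1·-5 + -1·-3 + -3·2 = 2
  a_6 = 0·2 + -1·7 + -1·-5 + -3·-3 = 7
  a_7 = 0·7 + -1·2 + -1·7 + -3·-5 = 6
  a_8 = 0·6 + -1·7 + -1·2 + -3·7 = -30
  a_9 = 0·-30 + -1·6 + -1·7 + -3·2 = -19
  a_10 = 0·-19 + -1·-30 + -1·6 + -3·7 = 3
  a_11 = 0·3 + -1·-19 + -1·-30 + -3·6 = 31
  a_12 = 0·31 + -1·3 + -1·-19 + -3·-30 = 106
  a_13 = 0·106 + -1·31 + -1·3 + -3·-19 = 23
  a_14 = 0·23 + -1·106 + -1·31 + -3·3 = -146

0,-1,-1,-3 ; -146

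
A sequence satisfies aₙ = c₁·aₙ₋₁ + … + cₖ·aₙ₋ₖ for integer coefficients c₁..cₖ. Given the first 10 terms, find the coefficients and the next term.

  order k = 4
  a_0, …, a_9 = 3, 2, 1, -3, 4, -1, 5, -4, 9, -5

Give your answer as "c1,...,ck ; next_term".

0,1,0,1 ; 14

  a_4 = 0·-3 + 1·1 + 0·2 + 1·3 = 4
  a_5 = 0·4 + 1·-3 + 0·1 + 1·2 = -1
  a_6 = 0·-1 + 1·4 + 0·-3 + 1·1 = 5
  a_7 = 0·5 + 1·-1 + 0·4 + 1·-3 = -4
  a_8 = 0·-4 + 1·5 + 0·-1 + 1·4 = 9
  a_9 = 0·9 + 1·-4 + 0·5 + 1·-1 = -5
  a_10 = 0·-5 + 1·9 + 0·-4 + 1·5 = 14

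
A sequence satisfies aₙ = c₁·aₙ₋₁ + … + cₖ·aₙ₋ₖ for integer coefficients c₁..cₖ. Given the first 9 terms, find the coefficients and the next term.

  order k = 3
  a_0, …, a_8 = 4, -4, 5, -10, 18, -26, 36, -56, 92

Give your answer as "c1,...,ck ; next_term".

  a_3 = -2·5 + -2·-4 + -2·4 = -10
  a_4 = -2·-10 + -2·5 + -2·-4 = 18
  a_5 = -2·18 + -2·-10 + -2·5 = -26
  a_6 = -2·-26 + -2·18 + -2·-10 = 36
  a_7 = -2·36 + -2·-26 + -2·18 = -56
  a_8 = -2·-56 + -2·36 + -2·-26 = 92
  a_9 = -2·92 + -2·-56 + -2·36 = -144

-2,-2,-2 ; -144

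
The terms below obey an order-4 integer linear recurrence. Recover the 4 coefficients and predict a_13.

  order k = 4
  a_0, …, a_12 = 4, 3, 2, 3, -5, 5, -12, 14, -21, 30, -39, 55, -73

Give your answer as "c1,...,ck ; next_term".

-1,1,0,-1 ; 98

  a_4 = -1·3 + 1·2 + 0·3 + -1·4 = -5
  a_5 = -1·-5 + 1·3 + 0·2 + -1·3 = 5
  a_6 = -1·5 + 1·-5 + 0·3 + -1·2 = -12
  a_7 = -1·-12 + 1·5 + 0·-5 + -1·3 = 14
  a_8 = -1·14 + 1·-12 + 0·5 + -1·-5 = -21
  a_9 = -1·-21 + 1·14 + 0·-12 + -1·5 = 30
  a_10 = -1·30 + 1·-21 + 0·14 + -1·-12 = -39
  a_11 = -1·-39 + 1·30 + 0·-21 + -1·14 = 55
  a_12 = -1·55 + 1·-39 + 0·30 + -1·-21 = -73
  a_13 = -1·-73 + 1·55 + 0·-39 + -1·30 = 98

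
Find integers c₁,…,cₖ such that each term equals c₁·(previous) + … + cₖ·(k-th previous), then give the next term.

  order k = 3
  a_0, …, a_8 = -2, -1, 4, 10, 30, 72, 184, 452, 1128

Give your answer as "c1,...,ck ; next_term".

2,2,-2 ; 2792

  a_3 = 2·4 + 2·-1 + -2·-2 = 10
  a_4 = 2·10 + 2·4 + -2·-1 = 30
  a_5 = 2·30 + 2·10 + -2·4 = 72
  a_6 = 2·72 + 2·30 + -2·10 = 184
  a_7 = 2·184 + 2·72 + -2·30 = 452
  a_8 = 2·452 + 2·184 + -2·72 = 1128
  a_9 = 2·1128 + 2·452 + -2·184 = 2792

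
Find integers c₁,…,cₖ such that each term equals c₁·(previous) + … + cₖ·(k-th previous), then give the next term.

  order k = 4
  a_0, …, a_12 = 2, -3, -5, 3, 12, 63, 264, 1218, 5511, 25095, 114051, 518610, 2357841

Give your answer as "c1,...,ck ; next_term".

4,3,-3,3 ; 10720326

  a_4 = 4·3 + 3·-5 + -3·-3 + 3·2 = 12
  a_5 = 4·12 + 3·3 + -3·-5 + 3·-3 = 63
  a_6 = 4·63 + 3·12 + -3·3 + 3·-5 = 264
  a_7 = 4·264 + 3·63 + -3·12 + 3·3 = 1218
  a_8 = 4·1218 + 3·264 + -3·63 + 3·12 = 5511
  a_9 = 4·5511 + 3·1218 + -3·264 + 3·63 = 25095
  a_10 = 4·25095 + 3·5511 + -3·1218 + 3·264 = 114051
  a_11 = 4·114051 + 3·25095 + -3·5511 + 3·1218 = 518610
  a_12 = 4·518610 + 3·114051 + -3·25095 + 3·5511 = 2357841
  a_13 = 4·2357841 + 3·518610 + -3·114051 + 3·25095 = 10720326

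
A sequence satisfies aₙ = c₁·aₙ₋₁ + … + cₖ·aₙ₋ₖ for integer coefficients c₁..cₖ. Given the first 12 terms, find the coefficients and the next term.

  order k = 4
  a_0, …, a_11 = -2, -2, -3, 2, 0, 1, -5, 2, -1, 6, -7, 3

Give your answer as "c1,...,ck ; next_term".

  a_4 = 0·2 + 0·-3 + -1·-2 + 1·-2 = 0
  a_5 = 0·0 + 0·2 + -1·-3 + 1·-2 = 1
  a_6 = 0·1 + 0·0 + -1·2 + 1·-3 = -5
  a_7 = 0·-5 + 0·1 + -1·0 + 1·2 = 2
  a_8 = 0·2 + 0·-5 + -1·1 + 1·0 = -1
  a_9 = 0·-1 + 0·2 + -1·-5 + 1·1 = 6
  a_10 = 0·6 + 0·-1 + -1·2 + 1·-5 = -7
  a_11 = 0·-7 + 0·6 + -1·-1 + 1·2 = 3
  a_12 = 0·3 + 0·-7 + -1·6 + 1·-1 = -7

0,0,-1,1 ; -7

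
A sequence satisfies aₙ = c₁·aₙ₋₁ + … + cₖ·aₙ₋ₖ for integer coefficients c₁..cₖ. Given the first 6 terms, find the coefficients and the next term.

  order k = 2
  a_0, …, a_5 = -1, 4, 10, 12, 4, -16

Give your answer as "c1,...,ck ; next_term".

2,-2 ; -40

  a_2 = 2·4 + -2·-1 = 10
  a_3 = 2·10 + -2·4 = 12
  a_4 = 2·12 + -2·10 = 4
  a_5 = 2·4 + -2·12 = -16
  a_6 = 2·-16 + -2·4 = -40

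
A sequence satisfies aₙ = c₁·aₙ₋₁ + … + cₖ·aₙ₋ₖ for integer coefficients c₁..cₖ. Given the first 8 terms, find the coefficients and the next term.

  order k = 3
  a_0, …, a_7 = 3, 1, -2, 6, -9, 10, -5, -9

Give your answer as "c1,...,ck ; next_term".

  a_3 = -2·-2 + -1·1 + 1·3 = 6
  a_4 = -2·6 + -1·-2 + 1·1 = -9
  a_5 = -2·-9 + -1·6 + 1·-2 = 10
  a_6 = -2·10 + -1·-9 + 1·6 = -5
  a_7 = -2·-5 + -1·10 + 1·-9 = -9
  a_8 = -2·-9 + -1·-5 + 1·10 = 33

-2,-1,1 ; 33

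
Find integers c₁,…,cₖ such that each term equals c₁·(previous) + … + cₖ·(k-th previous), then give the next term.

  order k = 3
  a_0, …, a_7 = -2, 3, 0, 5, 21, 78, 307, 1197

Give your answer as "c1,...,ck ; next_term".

3,3,2 ; 4668

  a_3 = 3·0 + 3·3 + 2·-2 = 5
  a_4 = 3·5 + 3·0 + 2·3 = 21
  a_5 = 3·21 + 3·5 + 2·0 = 78
  a_6 = 3·78 + 3·21 + 2·5 = 307
  a_7 = 3·307 + 3·78 + 2·21 = 1197
  a_8 = 3·1197 + 3·307 + 2·78 = 4668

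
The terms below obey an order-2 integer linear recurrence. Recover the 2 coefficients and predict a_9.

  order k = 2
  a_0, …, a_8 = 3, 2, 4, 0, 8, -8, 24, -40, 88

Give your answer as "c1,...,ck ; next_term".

-1,2 ; -168

  a_2 = -1·2 + 2·3 = 4
  a_3 = -1·4 + 2·2 = 0
  a_4 = -1·0 + 2·4 = 8
  a_5 = -1·8 + 2·0 = -8
  a_6 = -1·-8 + 2·8 = 24
  a_7 = -1·24 + 2·-8 = -40
  a_8 = -1·-40 + 2·24 = 88
  a_9 = -1·88 + 2·-40 = -168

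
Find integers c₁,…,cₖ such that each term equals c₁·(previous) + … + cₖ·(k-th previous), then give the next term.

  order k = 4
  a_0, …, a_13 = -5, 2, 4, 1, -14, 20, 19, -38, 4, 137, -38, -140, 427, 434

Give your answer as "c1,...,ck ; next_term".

0,0,3,4 ; -572

  a_4 = 0·1 + 0·4 + 3·2 + 4·-5 = -14
  a_5 = 0·-14 + 0·1 + 3·4 + 4·2 = 20
  a_6 = 0·20 + 0·-14 + 3·1 + 4·4 = 19
  a_7 = 0·19 + 0·20 + 3·-14 + 4·1 = -38
  a_8 = 0·-38 + 0·19 + 3·20 + 4·-14 = 4
  a_9 = 0·4 + 0·-38 + 3·19 + 4·20 = 137
  a_10 = 0·137 + 0·4 + 3·-38 + 4·19 = -38
  a_11 = 0·-38 + 0·137 + 3·4 + 4·-38 = -140
  a_12 = 0·-140 + 0·-38 + 3·137 + 4·4 = 427
  a_13 = 0·427 + 0·-140 + 3·-38 + 4·137 = 434
  a_14 = 0·434 + 0·427 + 3·-140 + 4·-38 = -572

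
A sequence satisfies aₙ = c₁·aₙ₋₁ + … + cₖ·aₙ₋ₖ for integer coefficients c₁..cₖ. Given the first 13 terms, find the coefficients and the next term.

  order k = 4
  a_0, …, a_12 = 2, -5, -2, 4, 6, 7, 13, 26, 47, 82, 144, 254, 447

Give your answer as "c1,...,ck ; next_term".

3,-3,2,-1 ; 785

  a_4 = 3·4 + -3·-2 + 2·-5 + -1·2 = 6
  a_5 = 3·6 + -3·4 + 2·-2 + -1·-5 = 7
  a_6 = 3·7 + -3·6 + 2·4 + -1·-2 = 13
  a_7 = 3·13 + -3·7 + 2·6 + -1·4 = 26
  a_8 = 3·26 + -3·13 + 2·7 + -1·6 = 47
  a_9 = 3·47 + -3·26 + 2·13 + -1·7 = 82
  a_10 = 3·82 + -3·47 + 2·26 + -1·13 = 144
  a_11 = 3·144 + -3·82 + 2·47 + -1·26 = 254
  a_12 = 3·254 + -3·144 + 2·82 + -1·47 = 447
  a_13 = 3·447 + -3·254 + 2·144 + -1·82 = 785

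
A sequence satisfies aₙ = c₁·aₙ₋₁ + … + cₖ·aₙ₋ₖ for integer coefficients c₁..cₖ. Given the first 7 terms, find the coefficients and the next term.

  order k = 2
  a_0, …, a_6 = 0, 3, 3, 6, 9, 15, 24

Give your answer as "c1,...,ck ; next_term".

1,1 ; 39

  a_2 = 1·3 + 1·0 = 3
  a_3 = 1·3 + 1·3 = 6
  a_4 = 1·6 + 1·3 = 9
  a_5 = 1·9 + 1·6 = 15
  a_6 = 1·15 + 1·9 = 24
  a_7 = 1·24 + 1·15 = 39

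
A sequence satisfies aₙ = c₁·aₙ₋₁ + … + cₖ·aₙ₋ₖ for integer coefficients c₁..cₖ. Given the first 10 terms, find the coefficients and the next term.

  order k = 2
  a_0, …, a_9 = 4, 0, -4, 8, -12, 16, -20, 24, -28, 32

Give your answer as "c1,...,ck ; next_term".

  a_2 = -2·0 + -1·4 = -4
  a_3 = -2·-4 + -1·0 = 8
  a_4 = -2·8 + -1·-4 = -12
  a_5 = -2·-12 + -1·8 = 16
  a_6 = -2·16 + -1·-12 = -20
  a_7 = -2·-20 + -1·16 = 24
  a_8 = -2·24 + -1·-20 = -28
  a_9 = -2·-28 + -1·24 = 32
  a_10 = -2·32 + -1·-28 = -36

-2,-1 ; -36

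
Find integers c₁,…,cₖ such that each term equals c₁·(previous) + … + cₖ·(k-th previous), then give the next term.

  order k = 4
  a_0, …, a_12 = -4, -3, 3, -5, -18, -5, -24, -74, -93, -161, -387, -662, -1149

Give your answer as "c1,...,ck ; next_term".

0,1,3,3 ; -2306

  a_4 = 0·-5 + 1·3 + 3·-3 + 3·-4 = -18
  a_5 = 0·-18 + 1·-5 + 3·3 + 3·-3 = -5
  a_6 = 0·-5 + 1·-18 + 3·-5 + 3·3 = -24
  a_7 = 0·-24 + 1·-5 + 3·-18 + 3·-5 = -74
  a_8 = 0·-74 + 1·-24 + 3·-5 + 3·-18 = -93
  a_9 = 0·-93 + 1·-74 + 3·-24 + 3·-5 = -161
  a_10 = 0·-161 + 1·-93 + 3·-74 + 3·-24 = -387
  a_11 = 0·-387 + 1·-161 + 3·-93 + 3·-74 = -662
  a_12 = 0·-662 + 1·-387 + 3·-161 + 3·-93 = -1149
  a_13 = 0·-1149 + 1·-662 + 3·-387 + 3·-161 = -2306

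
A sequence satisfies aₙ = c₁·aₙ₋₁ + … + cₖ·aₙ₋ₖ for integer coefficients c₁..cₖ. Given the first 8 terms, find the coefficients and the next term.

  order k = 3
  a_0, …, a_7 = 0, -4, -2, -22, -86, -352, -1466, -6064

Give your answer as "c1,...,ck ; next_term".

3,4,3 ; -25112

  a_3 = 3·-2 + 4·-4 + 3·0 = -22
  a_4 = 3·-22 + 4·-2 + 3·-4 = -86
  a_5 = 3·-86 + 4·-22 + 3·-2 = -352
  a_6 = 3·-352 + 4·-86 + 3·-22 = -1466
  a_7 = 3·-1466 + 4·-352 + 3·-86 = -6064
  a_8 = 3·-6064 + 4·-1466 + 3·-352 = -25112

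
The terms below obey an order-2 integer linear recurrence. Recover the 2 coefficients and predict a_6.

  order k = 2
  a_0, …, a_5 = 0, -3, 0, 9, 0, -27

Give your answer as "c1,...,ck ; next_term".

0,-3 ; 0

  a_2 = 0·-3 + -3·0 = 0
  a_3 = 0·0 + -3·-3 = 9
  a_4 = 0·9 + -3·0 = 0
  a_5 = 0·0 + -3·9 = -27
  a_6 = 0·-27 + -3·0 = 0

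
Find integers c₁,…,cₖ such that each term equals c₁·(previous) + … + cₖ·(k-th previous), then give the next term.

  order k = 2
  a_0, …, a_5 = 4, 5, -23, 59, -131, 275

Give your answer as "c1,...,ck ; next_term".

-3,-2 ; -563

  a_2 = -3·5 + -2·4 = -23
  a_3 = -3·-23 + -2·5 = 59
  a_4 = -3·59 + -2·-23 = -131
  a_5 = -3·-131 + -2·59 = 275
  a_6 = -3·275 + -2·-131 = -563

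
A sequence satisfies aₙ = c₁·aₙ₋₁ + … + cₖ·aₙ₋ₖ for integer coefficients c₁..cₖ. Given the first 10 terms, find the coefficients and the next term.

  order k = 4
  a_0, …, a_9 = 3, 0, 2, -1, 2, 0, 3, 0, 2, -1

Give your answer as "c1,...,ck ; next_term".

1,0,-1,1 ; 2

  a_4 = 1·-1 + 0·2 + -1·0 + 1·3 = 2
  a_5 = 1·2 + 0·-1 + -1·2 + 1·0 = 0
  a_6 = 1·0 + 0·2 + -1·-1 + 1·2 = 3
  a_7 = 1·3 + 0·0 + -1·2 + 1·-1 = 0
  a_8 = 1·0 + 0·3 + -1·0 + 1·2 = 2
  a_9 = 1·2 + 0·0 + -1·3 + 1·0 = -1
  a_10 = 1·-1 + 0·2 + -1·0 + 1·3 = 2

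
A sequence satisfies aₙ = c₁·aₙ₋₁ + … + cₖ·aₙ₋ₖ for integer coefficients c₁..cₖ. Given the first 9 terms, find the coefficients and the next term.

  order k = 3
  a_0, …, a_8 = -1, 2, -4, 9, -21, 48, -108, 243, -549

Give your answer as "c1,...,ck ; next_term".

  a_3 = -3·-4 + -3·2 + -3·-1 = 9
  a_4 = -3·9 + -3·-4 + -3·2 = -21
  a_5 = -3·-21 + -3·9 + -3·-4 = 48
  a_6 = -3·48 + -3·-21 + -3·9 = -108
  a_7 = -3·-108 + -3·48 + -3·-21 = 243
  a_8 = -3·243 + -3·-108 + -3·48 = -549
  a_9 = -3·-549 + -3·243 + -3·-108 = 1242

-3,-3,-3 ; 1242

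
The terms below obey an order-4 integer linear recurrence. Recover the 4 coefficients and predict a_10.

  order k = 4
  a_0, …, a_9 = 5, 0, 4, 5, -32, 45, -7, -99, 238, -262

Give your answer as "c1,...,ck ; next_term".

-2,-3,-1,-2 ; -77

  a_4 = -2·5 + -3·4 + -1·0 + -2·5 = -32
  a_5 = -2·-32 + -3·5 + -1·4 + -2·0 = 45
  a_6 = -2·45 + -3·-32 + -1·5 + -2·4 = -7
  a_7 = -2·-7 + -3·45 + -1·-32 + -2·5 = -99
  a_8 = -2·-99 + -3·-7 + -1·45 + -2·-32 = 238
  a_9 = -2·238 + -3·-99 + -1·-7 + -2·45 = -262
  a_10 = -2·-262 + -3·238 + -1·-99 + -2·-7 = -77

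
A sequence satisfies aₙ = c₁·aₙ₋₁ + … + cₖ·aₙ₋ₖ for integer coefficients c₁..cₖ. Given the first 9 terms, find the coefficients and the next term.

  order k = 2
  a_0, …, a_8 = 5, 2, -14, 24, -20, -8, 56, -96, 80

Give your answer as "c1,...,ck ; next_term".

  a_2 = -2·2 + -2·5 = -14
  a_3 = -2·-14 + -2·2 = 24
  a_4 = -2·24 + -2·-14 = -20
  a_5 = -2·-20 + -2·24 = -8
  a_6 = -2·-8 + -2·-20 = 56
  a_7 = -2·56 + -2·-8 = -96
  a_8 = -2·-96 + -2·56 = 80
  a_9 = -2·80 + -2·-96 = 32

-2,-2 ; 32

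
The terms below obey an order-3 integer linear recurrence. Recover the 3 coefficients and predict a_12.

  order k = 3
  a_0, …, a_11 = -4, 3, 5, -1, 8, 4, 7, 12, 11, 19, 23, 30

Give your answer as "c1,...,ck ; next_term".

0,1,1 ; 42

  a_3 = 0·5 + 1·3 + 1·-4 = -1
  a_4 = 0·-1 + 1·5 + 1·3 = 8
  a_5 = 0·8 + 1·-1 + 1·5 = 4
  a_6 = 0·4 + 1·8 + 1·-1 = 7
  a_7 = 0·7 + 1·4 + 1·8 = 12
  a_8 = 0·12 + 1·7 + 1·4 = 11
  a_9 = 0·11 + 1·12 + 1·7 = 19
  a_10 = 0·19 + 1·11 + 1·12 = 23
  a_11 = 0·23 + 1·19 + 1·11 = 30
  a_12 = 0·30 + 1·23 + 1·19 = 42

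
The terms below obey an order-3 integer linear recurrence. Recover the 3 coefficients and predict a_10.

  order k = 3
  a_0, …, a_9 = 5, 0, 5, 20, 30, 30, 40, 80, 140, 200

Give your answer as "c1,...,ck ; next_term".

2,-2,2 ; 280

  a_3 = 2·5 + -2·0 + 2·5 = 20
  a_4 = 2·20 + -2·5 + 2·0 = 30
  a_5 = 2·30 + -2·20 + 2·5 = 30
  a_6 = 2·30 + -2·30 + 2·20 = 40
  a_7 = 2·40 + -2·30 + 2·30 = 80
  a_8 = 2·80 + -2·40 + 2·30 = 140
  a_9 = 2·140 + -2·80 + 2·40 = 200
  a_10 = 2·200 + -2·140 + 2·80 = 280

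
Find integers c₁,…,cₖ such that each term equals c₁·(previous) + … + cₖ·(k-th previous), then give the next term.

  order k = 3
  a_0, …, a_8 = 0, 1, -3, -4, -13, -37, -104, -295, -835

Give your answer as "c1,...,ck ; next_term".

  a_3 = 2·-3 + 2·1 + 1·0 = -4
  a_4 = 2·-4 + 2·-3 + 1·1 = -13
  a_5 = 2·-13 + 2·-4 + 1·-3 = -37
  a_6 = 2·-37 + 2·-13 + 1·-4 = -104
  a_7 = 2·-104 + 2·-37 + 1·-13 = -295
  a_8 = 2·-295 + 2·-104 + 1·-37 = -835
  a_9 = 2·-835 + 2·-295 + 1·-104 = -2364

2,2,1 ; -2364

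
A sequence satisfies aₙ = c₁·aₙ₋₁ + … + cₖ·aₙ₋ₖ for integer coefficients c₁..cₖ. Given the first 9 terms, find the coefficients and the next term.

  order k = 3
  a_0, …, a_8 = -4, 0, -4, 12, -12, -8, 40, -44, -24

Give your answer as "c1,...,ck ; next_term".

-2,-3,-1 ; 140

  a_3 = -2·-4 + -3·0 + -1·-4 = 12
  a_4 = -2·12 + -3·-4 + -1·0 = -12
  a_5 = -2·-12 + -3·12 + -1·-4 = -8
  a_6 = -2·-8 + -3·-12 + -1·12 = 40
  a_7 = -2·40 + -3·-8 + -1·-12 = -44
  a_8 = -2·-44 + -3·40 + -1·-8 = -24
  a_9 = -2·-24 + -3·-44 + -1·40 = 140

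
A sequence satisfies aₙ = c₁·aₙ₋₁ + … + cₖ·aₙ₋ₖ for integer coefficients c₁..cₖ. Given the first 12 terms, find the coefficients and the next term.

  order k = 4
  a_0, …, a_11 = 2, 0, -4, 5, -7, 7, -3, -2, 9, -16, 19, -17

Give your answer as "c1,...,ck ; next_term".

  a_4 = -1·5 + 0·-4 + 0·0 + -1·2 = -7
  a_5 = -1·-7 + 0·5 + 0·-4 + -1·0 = 7
  a_6 = -1·7 + 0·-7 + 0·5 + -1·-4 = -3
  a_7 = -1·-3 + 0·7 + 0·-7 + -1·5 = -2
  a_8 = -1·-2 + 0·-3 + 0·7 + -1·-7 = 9
  a_9 = -1·9 + 0·-2 + 0·-3 + -1·7 = -16
  a_10 = -1·-16 + 0·9 + 0·-2 + -1·-3 = 19
  a_11 = -1·19 + 0·-16 + 0·9 + -1·-2 = -17
  a_12 = -1·-17 + 0·19 + 0·-16 + -1·9 = 8

-1,0,0,-1 ; 8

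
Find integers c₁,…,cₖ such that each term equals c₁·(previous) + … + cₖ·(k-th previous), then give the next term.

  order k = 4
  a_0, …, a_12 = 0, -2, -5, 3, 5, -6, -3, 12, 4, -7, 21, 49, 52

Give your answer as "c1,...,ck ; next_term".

  a_4 = 2·3 + -1·-5 + 3·-2 + -1·0 = 5
  a_5 = 2·5 + -1·3 + 3·-5 + -1·-2 = -6
  a_6 = 2·-6 + -1·5 + 3·3 + -1·-5 = -3
  a_7 = 2·-3 + -1·-6 + 3·5 + -1·3 = 12
  a_8 = 2·12 + -1·-3 + 3·-6 + -1·5 = 4
  a_9 = 2·4 + -1·12 + 3·-3 + -1·-6 = -7
  a_10 = 2·-7 + -1·4 + 3·12 + -1·-3 = 21
  a_11 = 2·21 + -1·-7 + 3·4 + -1·12 = 49
  a_12 = 2·49 + -1·21 + 3·-7 + -1·4 = 52
  a_13 = 2·52 + -1·49 + 3·21 + -1·-7 = 125

2,-1,3,-1 ; 125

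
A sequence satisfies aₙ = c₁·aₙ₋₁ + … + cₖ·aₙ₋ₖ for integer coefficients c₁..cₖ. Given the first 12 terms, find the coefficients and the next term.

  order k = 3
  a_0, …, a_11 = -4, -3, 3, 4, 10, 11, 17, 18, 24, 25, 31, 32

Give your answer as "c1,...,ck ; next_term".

1,1,-1 ; 38

  a_3 = 1·3 + 1·-3 + -1·-4 = 4
  a_4 = 1·4 + 1·3 + -1·-3 = 10
  a_5 = 1·10 + 1·4 + -1·3 = 11
  a_6 = 1·11 + 1·10 + -1·4 = 17
  a_7 = 1·17 + 1·11 + -1·10 = 18
  a_8 = 1·18 + 1·17 + -1·11 = 24
  a_9 = 1·24 + 1·18 + -1·17 = 25
  a_10 = 1·25 + 1·24 + -1·18 = 31
  a_11 = 1·31 + 1·25 + -1·24 = 32
  a_12 = 1·32 + 1·31 + -1·25 = 38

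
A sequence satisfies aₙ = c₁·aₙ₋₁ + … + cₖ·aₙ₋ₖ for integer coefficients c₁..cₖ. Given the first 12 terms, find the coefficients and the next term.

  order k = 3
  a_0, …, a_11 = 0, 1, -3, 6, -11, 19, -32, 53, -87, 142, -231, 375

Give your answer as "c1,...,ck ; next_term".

-2,0,1 ; -608

  a_3 = -2·-3 + 0·1 + 1·0 = 6
  a_4 = -2·6 + 0·-3 + 1·1 = -11
  a_5 = -2·-11 + 0·6 + 1·-3 = 19
  a_6 = -2·19 + 0·-11 + 1·6 = -32
  a_7 = -2·-32 + 0·19 + 1·-11 = 53
  a_8 = -2·53 + 0·-32 + 1·19 = -87
  a_9 = -2·-87 + 0·53 + 1·-32 = 142
  a_10 = -2·142 + 0·-87 + 1·53 = -231
  a_11 = -2·-231 + 0·142 + 1·-87 = 375
  a_12 = -2·375 + 0·-231 + 1·142 = -608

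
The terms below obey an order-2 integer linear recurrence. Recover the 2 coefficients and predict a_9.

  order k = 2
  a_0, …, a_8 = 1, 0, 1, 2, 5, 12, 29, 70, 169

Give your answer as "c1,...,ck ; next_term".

  a_2 = 2·0 + 1·1 = 1
  a_3 = 2·1 + 1·0 = 2
  a_4 = 2·2 + 1·1 = 5
  a_5 = 2·5 + 1·2 = 12
  a_6 = 2·12 + 1·5 = 29
  a_7 = 2·29 + 1·12 = 70
  a_8 = 2·70 + 1·29 = 169
  a_9 = 2·169 + 1·70 = 408

2,1 ; 408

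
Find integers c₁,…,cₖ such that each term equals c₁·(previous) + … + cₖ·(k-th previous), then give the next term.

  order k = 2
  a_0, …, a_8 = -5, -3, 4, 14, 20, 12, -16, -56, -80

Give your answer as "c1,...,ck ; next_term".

2,-2 ; -48

  a_2 = 2·-3 + -2·-5 = 4
  a_3 = 2·4 + -2·-3 = 14
  a_4 = 2·14 + -2·4 = 20
  a_5 = 2·20 + -2·14 = 12
  a_6 = 2·12 + -2·20 = -16
  a_7 = 2·-16 + -2·12 = -56
  a_8 = 2·-56 + -2·-16 = -80
  a_9 = 2·-80 + -2·-56 = -48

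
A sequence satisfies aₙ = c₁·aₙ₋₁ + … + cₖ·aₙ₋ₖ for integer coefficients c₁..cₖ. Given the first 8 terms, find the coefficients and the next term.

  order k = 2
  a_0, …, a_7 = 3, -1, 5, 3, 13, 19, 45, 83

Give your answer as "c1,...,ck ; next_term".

  a_2 = 1·-1 + 2·3 = 5
  a_3 = 1·5 + 2·-1 = 3
  a_4 = 1·3 + 2·5 = 13
  a_5 = 1·13 + 2·3 = 19
  a_6 = 1·19 + 2·13 = 45
  a_7 = 1·45 + 2·19 = 83
  a_8 = 1·83 + 2·45 = 173

1,2 ; 173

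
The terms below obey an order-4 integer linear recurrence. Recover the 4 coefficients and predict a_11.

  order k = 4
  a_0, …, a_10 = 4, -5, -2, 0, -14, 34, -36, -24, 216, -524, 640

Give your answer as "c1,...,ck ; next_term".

-2,-2,2,-2 ; 248

  a_4 = -2·0 + -2·-2 + 2·-5 + -2·4 = -14
  a_5 = -2·-14 + -2·0 + 2·-2 + -2·-5 = 34
  a_6 = -2·34 + -2·-14 + 2·0 + -2·-2 = -36
  a_7 = -2·-36 + -2·34 + 2·-14 + -2·0 = -24
  a_8 = -2·-24 + -2·-36 + 2·34 + -2·-14 = 216
  a_9 = -2·216 + -2·-24 + 2·-36 + -2·34 = -524
  a_10 = -2·-524 + -2·216 + 2·-24 + -2·-36 = 640
  a_11 = -2·640 + -2·-524 + 2·216 + -2·-24 = 248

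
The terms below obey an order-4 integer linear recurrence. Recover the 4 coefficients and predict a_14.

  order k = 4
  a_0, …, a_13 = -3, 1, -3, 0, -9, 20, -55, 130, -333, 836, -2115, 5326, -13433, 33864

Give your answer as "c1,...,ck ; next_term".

-2,1,0,2 ; -85391

  a_4 = -2·0 + 1·-3 + 0·1 + 2·-3 = -9
  a_5 = -2·-9 + 1·0 + 0·-3 + 2·1 = 20
  a_6 = -2·20 + 1·-9 + 0·0 + 2·-3 = -55
  a_7 = -2·-55 + 1·20 + 0·-9 + 2·0 = 130
  a_8 = -2·130 + 1·-55 + 0·20 + 2·-9 = -333
  a_9 = -2·-333 + 1·130 + 0·-55 + 2·20 = 836
  a_10 = -2·836 + 1·-333 + 0·130 + 2·-55 = -2115
  a_11 = -2·-2115 + 1·836 + 0·-333 + 2·130 = 5326
  a_12 = -2·5326 + 1·-2115 + 0·836 + 2·-333 = -13433
  a_13 = -2·-13433 + 1·5326 + 0·-2115 + 2·836 = 33864
  a_14 = -2·33864 + 1·-13433 + 0·5326 + 2·-2115 = -85391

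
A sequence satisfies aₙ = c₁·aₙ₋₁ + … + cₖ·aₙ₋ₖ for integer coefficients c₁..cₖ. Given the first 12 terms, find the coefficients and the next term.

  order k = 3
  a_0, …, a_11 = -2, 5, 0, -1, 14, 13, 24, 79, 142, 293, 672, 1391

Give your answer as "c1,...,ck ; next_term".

  a_3 = 1·0 + 1·5 + 3·-2 = -1
  a_4 = 1·-1 + 1·0 + 3·5 = 14
  a_5 = 1·14 + 1·-1 + 3·0 = 13
  a_6 = 1·13 + 1·14 + 3·-1 = 24
  a_7 = 1·24 + 1·13 + 3·14 = 79
  a_8 = 1·79 + 1·24 + 3·13 = 142
  a_9 = 1·142 + 1·79 + 3·24 = 293
  a_10 = 1·293 + 1·142 + 3·79 = 672
  a_11 = 1·672 + 1·293 + 3·142 = 1391
  a_12 = 1·1391 + 1·672 + 3·293 = 2942

1,1,3 ; 2942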